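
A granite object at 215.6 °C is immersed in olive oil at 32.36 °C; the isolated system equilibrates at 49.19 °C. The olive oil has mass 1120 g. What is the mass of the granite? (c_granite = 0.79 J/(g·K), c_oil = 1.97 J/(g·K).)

m ≈ 282 g

Heat lost by the granite = heat gained by the oil:
m·0.79·(215.6 − 49.19) = 1120·1.97·(49.19 − 32.36)
131.46 m = 37134  ⇒  m ≈ 282.5 g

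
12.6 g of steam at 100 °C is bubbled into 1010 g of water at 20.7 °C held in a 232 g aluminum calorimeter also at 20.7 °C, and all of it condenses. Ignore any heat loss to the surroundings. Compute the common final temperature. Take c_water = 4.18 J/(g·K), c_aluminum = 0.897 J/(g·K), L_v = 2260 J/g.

Net heat exchanged in the isolated system is zero:
condense steam: −12.6·2260 = −28476
  condensed water 100 °C→T: 52.67(T − 100)
  original water: 4221.8(T − 20.7)
  cup: 208.1(T − 20.7)
4482.6 T = 28476 + 5266.8 + 91699 = 125442
T ≈ 27.98 °C — below 100 °C, confirming all the steam condensed.

T_f ≈ 28.0 °C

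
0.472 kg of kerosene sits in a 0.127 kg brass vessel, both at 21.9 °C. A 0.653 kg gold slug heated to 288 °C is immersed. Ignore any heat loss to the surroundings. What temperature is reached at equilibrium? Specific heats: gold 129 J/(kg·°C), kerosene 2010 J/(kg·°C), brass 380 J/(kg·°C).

Heat gained plus heat lost sum to zero:
0.653·129·(T − 288) + 0.472·2010·(T − 21.9) + 0.127·380·(T − 21.9) = 0
84.24(T − 288) + 948.72(T − 21.9) + 48.26(T − 21.9) = 0
(84.24 + 948.72 + 48.26) T = 84.24·288 + 948.72·21.9 + 48.26·21.9
T = 46094/1081.2 ≈ 42.63 °C

T_f ≈ 42.6 °C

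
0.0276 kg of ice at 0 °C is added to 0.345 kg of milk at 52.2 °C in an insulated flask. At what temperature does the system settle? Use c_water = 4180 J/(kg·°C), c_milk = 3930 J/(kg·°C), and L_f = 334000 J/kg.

Let T be the final temperature. ΣQ_i = 0:
fusion: m_ice L_f = 0.0276·334000 = 9218.4
  meltwater 0→T: 0.0276·4180·T = 115.37 T
  milk cools: 0.345·3930·(T − 52.2) = 1355.8(T − 52.2)
1471.2 T = 70775 − 9218.4 = 61557
T ≈ 41.84 °C (positive, so assuming full melt was valid).

T_f ≈ 41.8 °C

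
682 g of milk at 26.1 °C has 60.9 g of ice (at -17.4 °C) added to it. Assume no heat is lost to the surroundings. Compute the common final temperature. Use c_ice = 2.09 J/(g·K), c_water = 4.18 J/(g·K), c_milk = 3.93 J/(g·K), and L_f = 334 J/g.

T_f ≈ 16.2 °C

Net heat exchanged in the isolated system is zero:
warm ice to 0 °C: 60.9×2.09×(0 − (-17.4)) = 2214.7
  fusion: m_ice L_f = 60.9×334 = 20341
  meltwater 0→T: 60.9×4.18×T = 254.56 T
  milk cools: 682×3.93×(T − 26.1) = 2680.3(T − 26.1)
2934.8 T = 69955 − 22555 = 47399
T ≈ 16.15 °C — above 0 °C, consistent with complete melting.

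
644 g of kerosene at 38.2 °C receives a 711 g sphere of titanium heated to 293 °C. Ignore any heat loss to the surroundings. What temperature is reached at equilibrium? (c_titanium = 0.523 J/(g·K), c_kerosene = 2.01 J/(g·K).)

Set heat shed by the hot body equal to heat absorbed by the cold body:
711·0.523·(293 − T) = 644·2.01·(T − 38.2)
371.85(293 − T) = 1294.4(T − 38.2)
1666.3 T = 158401  ⇒  T ≈ 95.06 °C

T_f ≈ 95.1 °C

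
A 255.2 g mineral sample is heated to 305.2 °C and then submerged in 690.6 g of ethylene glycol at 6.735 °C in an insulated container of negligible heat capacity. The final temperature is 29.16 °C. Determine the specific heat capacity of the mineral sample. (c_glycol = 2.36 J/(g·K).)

m_s c (T_s − T_f) = m_glycol c_glycol (T_f − T_0):
255.2×c×(305.2 − 29.16) = 690.6×2.36×(29.16 − 6.735)
70445 c = 36549  ⇒  c ≈ 0.5188 J/(g·K)

c ≈ 0.519 J/(g·K)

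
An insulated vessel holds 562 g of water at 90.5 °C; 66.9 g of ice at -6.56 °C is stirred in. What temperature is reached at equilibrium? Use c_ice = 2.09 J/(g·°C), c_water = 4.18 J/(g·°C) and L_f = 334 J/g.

T_f ≈ 72.0 °C

Let T be the final temperature. ΣQ_i = 0:
ice -6.56→0 °C: 66.9×2.09×6.56 = 917.23
  melt ice: 66.9×334 = 22345
  meltwater 0→T: 66.9×4.18×T = 279.64 T
  water: 2349.2(T − 90.5)
2628.8 T = 212599 − 23262 = 189337
T ≈ 72.02 °C — above 0 °C, consistent with complete melting.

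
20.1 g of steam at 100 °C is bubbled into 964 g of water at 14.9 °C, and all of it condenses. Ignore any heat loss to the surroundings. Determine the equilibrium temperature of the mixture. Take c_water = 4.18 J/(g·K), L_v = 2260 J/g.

Energy conservation, ΣQ = 0:
condense steam: −20.1×2260 = −45426
  condensed water 100 °C→T: 84.02(T − 100)
  water warms: 964×4.18×(T − 14.9) = 4029.5(T − 14.9)
4113.5 T = 45426 + 8401.8 + 60040 = 113868
T ≈ 27.68 °C (< 100 °C, so full condensation is consistent).

T_f ≈ 27.7 °C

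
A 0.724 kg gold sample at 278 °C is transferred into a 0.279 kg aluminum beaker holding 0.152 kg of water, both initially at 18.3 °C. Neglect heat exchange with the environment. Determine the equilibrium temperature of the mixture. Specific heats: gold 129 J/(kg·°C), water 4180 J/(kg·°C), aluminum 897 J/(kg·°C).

With ΣQ=0 the equilibrium temperature is the m·c-weighted mean:
T_f = (93.4*278 + 635.36*18.3 + 250.26*18.3) / (93.4 + 635.36 + 250.26)
    = 42171 / 979.02 ≈ 43.07 °C

T_f ≈ 43.1 °C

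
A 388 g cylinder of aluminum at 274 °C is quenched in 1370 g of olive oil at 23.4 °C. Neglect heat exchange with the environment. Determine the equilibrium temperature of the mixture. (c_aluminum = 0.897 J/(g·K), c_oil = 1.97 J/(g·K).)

T_f ≈ 52.0 °C

T_f = Σ m_i c_i T_i / Σ m_i c_i:
T_f = (348.04·274 + 2698.9·23.4) / (348.04 + 2698.9)
    = 158516 / 3046.9 ≈ 52.02 °C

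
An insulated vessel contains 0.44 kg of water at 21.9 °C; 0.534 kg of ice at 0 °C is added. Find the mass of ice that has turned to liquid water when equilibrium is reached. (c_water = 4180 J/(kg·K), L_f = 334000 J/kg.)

Water can give up m c ΔT = 0.44·4180·21.9 = 40278 J before reaching 0 °C.
To melt every bit of ice: 0.534·334000 = 178356 J.
That's not enough to melt it all — equilibrium is at 0 °C with ice remaining.
Mass melted = 40278/334000 ≈ 0.1206 kg.

m_melted ≈ 0.121 kg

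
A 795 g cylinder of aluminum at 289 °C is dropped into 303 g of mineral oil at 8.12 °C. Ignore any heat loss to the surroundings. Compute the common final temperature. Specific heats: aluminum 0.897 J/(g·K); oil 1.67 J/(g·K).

With ΣQ=0 the equilibrium temperature is the m·c-weighted mean:
T_f = (713.12*289 + 506.01*8.12) / (713.12 + 506.01)
    = 210199 / 1219.1 ≈ 172.42 °C

T_f ≈ 172.4 °C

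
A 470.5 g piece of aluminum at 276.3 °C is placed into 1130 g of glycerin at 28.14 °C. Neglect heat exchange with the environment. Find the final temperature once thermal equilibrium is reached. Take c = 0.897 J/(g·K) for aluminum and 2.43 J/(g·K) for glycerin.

T_f ≈ 61.2 °C

With ΣQ=0 the equilibrium temperature is the m·c-weighted mean:
T_f = (422.04·276.3 + 2745.9·28.14) / (422.04 + 2745.9)
    = 193879 / 3167.9 ≈ 61.20 °C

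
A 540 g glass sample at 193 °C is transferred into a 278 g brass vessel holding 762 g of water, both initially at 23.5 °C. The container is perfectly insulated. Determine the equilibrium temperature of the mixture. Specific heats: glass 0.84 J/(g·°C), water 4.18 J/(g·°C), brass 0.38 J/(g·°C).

T_f ≈ 44.0 °C

T_f = Σ m_i c_i T_i / Σ m_i c_i:
T_f = (453.6*193 + 3185.2*23.5 + 105.64*23.5) / (453.6 + 3185.2 + 105.64)
    = 164879 / 3744.4 ≈ 44.03 °C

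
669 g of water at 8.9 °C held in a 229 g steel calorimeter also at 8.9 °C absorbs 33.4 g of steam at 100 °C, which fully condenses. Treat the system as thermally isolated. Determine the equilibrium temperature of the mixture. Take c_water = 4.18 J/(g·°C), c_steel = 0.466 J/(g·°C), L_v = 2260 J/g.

Net heat exchanged in the isolated system is zero:
steam→water at 100 °C releases m L_v = 33.4×2260 = 75484; condensate cools 100→T: 33.4×4.18×(T − 100) = 139.61(T − 100); original water: 2796.4(T − 8.9); steel cup: 229×0.466×(T − 8.9) = 106.71(T − 8.9)
3042.7 T = 75484 + 13961 + 25838 = 115283
T ≈ 37.89 °C (< 100 °C, so full condensation is consistent).

T_f ≈ 37.9 °C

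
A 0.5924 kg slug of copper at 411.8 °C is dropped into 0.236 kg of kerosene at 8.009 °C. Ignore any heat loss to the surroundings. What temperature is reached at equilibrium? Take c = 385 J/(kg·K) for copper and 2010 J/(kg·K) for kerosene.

T_f ≈ 139.1 °C

Net heat exchanged in the isolated system is zero:
0.5924*385*(T − 411.8) + 0.236*2010*(T − 8.009) = 0
702.43 T = 97720
T = 97720 / 702.43 = 139 °C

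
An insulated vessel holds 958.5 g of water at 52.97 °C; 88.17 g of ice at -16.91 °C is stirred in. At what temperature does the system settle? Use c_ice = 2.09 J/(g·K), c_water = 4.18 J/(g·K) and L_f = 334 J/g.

T_f ≈ 41.1 °C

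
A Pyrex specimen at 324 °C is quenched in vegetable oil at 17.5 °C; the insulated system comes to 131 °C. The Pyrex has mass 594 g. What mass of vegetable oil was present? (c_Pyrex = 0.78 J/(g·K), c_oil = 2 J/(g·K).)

m ≈ 394 g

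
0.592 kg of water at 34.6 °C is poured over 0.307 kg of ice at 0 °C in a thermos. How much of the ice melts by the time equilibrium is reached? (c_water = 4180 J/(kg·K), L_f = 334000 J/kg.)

m_melted ≈ 0.256 kg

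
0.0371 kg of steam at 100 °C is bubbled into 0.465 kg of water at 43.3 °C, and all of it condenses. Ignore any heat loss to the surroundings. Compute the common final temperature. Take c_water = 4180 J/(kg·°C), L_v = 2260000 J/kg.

T_f ≈ 87.4 °C

Heat gained plus heat lost sum to zero:
steam→water at 100 °C releases m L_v = 0.0371×2260000 = 83846
  condensate cools 100→T: 0.0371×4180×(T − 100) = 155.08(T − 100)
  water warms: 0.465×4180×(T − 43.3) = 1943.7(T − 43.3)
2098.8 T = 83846 + 15508 + 84162 = 183516
T ≈ 87.44 °C (< 100 °C, so full condensation is consistent).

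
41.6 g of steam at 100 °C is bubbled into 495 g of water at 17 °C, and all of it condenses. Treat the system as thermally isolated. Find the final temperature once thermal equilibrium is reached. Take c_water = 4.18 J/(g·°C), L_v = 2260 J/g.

T_f ≈ 65.4 °C

Conservation of energy gives ΣQ = 0:
condense steam: −41.6·2260 = −94016; condensate cools 100→T: 41.6·4.18·(T − 100) = 173.89(T − 100); original water: 2069.1(T − 17)
2243 T = 94016 + 17389 + 35175 = 146580
T ≈ 65.35 °C, under the boiling point, so the assumption holds.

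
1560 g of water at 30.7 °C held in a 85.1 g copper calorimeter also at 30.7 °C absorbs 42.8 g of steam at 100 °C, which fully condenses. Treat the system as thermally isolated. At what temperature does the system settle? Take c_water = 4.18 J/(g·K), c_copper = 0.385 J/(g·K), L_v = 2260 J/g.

T_f ≈ 46.9 °C

Conservation of energy gives ΣQ = 0:
steam→water at 100 °C releases m L_v = 42.8×2260 = 96728; condensate cools 100→T: 42.8×4.18×(T − 100) = 178.9(T − 100); water warms: 1560×4.18×(T − 30.7) = 6520.8(T − 30.7); copper cup: 85.1×0.385×(T − 30.7) = 32.76(T − 30.7)
6732.5 T = 96728 + 17890 + 201194 = 315813
T ≈ 46.91 °C — below 100 °C, confirming all the steam condensed.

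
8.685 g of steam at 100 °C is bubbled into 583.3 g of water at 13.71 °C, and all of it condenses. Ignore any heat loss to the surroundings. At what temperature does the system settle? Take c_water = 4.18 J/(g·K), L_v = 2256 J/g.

T_f ≈ 22.9 °C

Net heat exchanged in the isolated system is zero:
condense steam: −8.685×2256 = −19593; condensate cools 100→T: 8.685×4.18×(T − 100) = 36.3(T − 100); original water: 2438.2(T − 13.71)
2474.5 T = 19593 + 3630.3 + 33428 = 56651
T ≈ 22.89 °C, under the boiling point, so the assumption holds.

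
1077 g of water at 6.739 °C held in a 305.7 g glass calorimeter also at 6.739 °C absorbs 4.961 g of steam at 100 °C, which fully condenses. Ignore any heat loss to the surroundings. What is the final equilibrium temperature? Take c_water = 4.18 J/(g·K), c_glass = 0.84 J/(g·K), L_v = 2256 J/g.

T_f ≈ 9.5 °C

Sum of m c ΔT and latent-heat terms is zero:
latent heat released on condensation: 4.961×2256 = 11192
  condensate cools 100→T: 4.961×4.18×(T − 100) = 20.74(T − 100)
  water warms: 1077×4.18×(T − 6.739) = 4501.9(T − 6.739)
  glass cup: 305.7×0.84×(T − 6.739) = 256.79(T − 6.739)
4779.4 T = 11192 + 2073.7 + 32069 = 45334
T ≈ 9.49 °C, under the boiling point, so the assumption holds.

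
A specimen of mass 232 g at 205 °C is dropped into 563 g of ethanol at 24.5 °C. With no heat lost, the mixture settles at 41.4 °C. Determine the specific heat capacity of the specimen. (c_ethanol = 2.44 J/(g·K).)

Setting the total heat transfer to zero:
232·c·(41.4 − 205) + 563·2.44·(41.4 − 24.5) = 0
-37955 c = -23216
c = -23216/-37955 ≈ 0.6117 J/(g·K)

c ≈ 0.612 J/(g·K)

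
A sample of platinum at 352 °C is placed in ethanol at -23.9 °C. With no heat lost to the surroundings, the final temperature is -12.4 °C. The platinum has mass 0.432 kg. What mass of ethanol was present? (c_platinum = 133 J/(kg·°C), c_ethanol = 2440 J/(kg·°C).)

|Q_platinum| = |Q_ethanol|:
0.432×133×(352 − -12.4) = m×2440×(-12.4 − (-23.9))
28060 m = 20937  ⇒  m ≈ 0.7461 kg

m ≈ 0.746 kg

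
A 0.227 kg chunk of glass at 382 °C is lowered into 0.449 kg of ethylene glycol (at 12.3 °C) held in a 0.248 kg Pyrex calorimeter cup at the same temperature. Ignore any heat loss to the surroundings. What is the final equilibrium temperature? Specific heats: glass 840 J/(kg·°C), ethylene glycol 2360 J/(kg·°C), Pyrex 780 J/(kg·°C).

T_f = Σ m_i c_i T_i / Σ m_i c_i:
T_f = (190.68×382 + 1059.6×12.3 + 193.44×12.3) / (190.68 + 1059.6 + 193.44)
    = 88253 / 1443.8 ≈ 61.13 °C

T_f ≈ 61.1 °C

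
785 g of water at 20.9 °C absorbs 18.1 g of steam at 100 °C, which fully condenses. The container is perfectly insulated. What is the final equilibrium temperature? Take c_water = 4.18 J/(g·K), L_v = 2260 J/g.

Taking heat into each body as positive, Σ m c ΔT = 0:
condense steam: −18.1×2260 = −40906
  condensed water 100 °C→T: 75.66(T − 100)
  original water: 3281.3(T − 20.9)
3357 T = 40906 + 7565.8 + 68579 = 117051
T ≈ 34.87 °C, under the boiling point, so the assumption holds.

T_f ≈ 34.9 °C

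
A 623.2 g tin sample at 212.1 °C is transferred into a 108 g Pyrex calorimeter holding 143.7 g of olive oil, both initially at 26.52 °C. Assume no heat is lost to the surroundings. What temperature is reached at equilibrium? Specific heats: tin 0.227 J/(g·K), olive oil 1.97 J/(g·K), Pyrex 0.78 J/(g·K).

T_f ≈ 78.1 °C

T_f is the heat-capacity-weighted average of the initial temperatures:
T_f = (141.47*212.1 + 283.09*26.52 + 84.24*26.52) / (141.47 + 283.09 + 84.24)
    = 39747 / 508.8 ≈ 78.12 °C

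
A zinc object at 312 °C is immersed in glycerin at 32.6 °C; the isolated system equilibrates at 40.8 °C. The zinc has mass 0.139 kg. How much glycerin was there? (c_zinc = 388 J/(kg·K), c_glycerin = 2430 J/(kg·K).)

|Q_zinc| = |Q_glycerin|:
0.139×388×(312 − 40.8) = m×2430×(40.8 − 32.6)
19926 m = 14626  ⇒  m ≈ 0.734 kg

m ≈ 0.734 kg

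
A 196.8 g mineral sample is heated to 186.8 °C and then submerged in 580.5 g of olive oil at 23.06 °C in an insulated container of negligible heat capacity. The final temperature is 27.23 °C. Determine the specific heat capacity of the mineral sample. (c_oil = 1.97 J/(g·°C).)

c ≈ 0.152 J/(g·°C)

Heat lost by the mineral sample = heat gained by the oil:
196.8×c×(186.8 − 27.23) = 580.5×1.97×(27.23 − 23.06)
31403 c = 4768.7  ⇒  c ≈ 0.1519 J/(g·°C)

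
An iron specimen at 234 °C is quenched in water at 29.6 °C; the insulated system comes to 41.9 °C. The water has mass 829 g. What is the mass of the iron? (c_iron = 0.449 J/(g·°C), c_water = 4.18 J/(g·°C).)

m ≈ 494 g

Heat lost by the iron = heat gained by the water:
m·0.449·(234 − 41.9) = 829·4.18·(41.9 − 29.6)
86.25 m = 42622  ⇒  m ≈ 494.2 g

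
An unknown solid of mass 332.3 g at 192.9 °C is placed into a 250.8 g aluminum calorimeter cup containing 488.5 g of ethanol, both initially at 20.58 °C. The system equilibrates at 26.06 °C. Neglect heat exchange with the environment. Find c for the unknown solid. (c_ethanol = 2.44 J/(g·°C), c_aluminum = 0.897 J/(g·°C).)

c ≈ 0.14 J/(g·°C)

Conservation of energy gives ΣQ = 0:
332.3·c·(26.06 − 192.9) + 488.5·2.44·(26.06 − 20.58) + 250.8·0.897·(26.06 − 20.58) = 0
-55441 c = -7764.7
c = -7764.7/-55441 ≈ 0.1401 J/(g·°C)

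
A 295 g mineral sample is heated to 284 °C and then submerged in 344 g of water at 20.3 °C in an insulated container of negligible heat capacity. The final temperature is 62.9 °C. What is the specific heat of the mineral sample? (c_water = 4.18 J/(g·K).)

c ≈ 0.939 J/(g·K)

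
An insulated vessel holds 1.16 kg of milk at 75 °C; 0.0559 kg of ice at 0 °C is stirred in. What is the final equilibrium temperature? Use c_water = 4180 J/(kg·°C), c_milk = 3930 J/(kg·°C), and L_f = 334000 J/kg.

T_f ≈ 67.4 °C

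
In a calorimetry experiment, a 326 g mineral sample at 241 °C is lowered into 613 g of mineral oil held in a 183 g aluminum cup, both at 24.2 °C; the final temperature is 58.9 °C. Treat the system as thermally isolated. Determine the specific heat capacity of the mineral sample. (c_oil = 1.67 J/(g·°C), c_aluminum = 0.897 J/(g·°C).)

c ≈ 0.694 J/(g·°C)

Taking heat into each body as positive, Σ m c ΔT = 0:
326×c×(58.9 − 241) + 613×1.67×(58.9 − 24.2) + 183×0.897×(58.9 − 24.2) = 0
-59365 c = -41219
c = -41219/-59365 ≈ 0.6943 J/(g·°C)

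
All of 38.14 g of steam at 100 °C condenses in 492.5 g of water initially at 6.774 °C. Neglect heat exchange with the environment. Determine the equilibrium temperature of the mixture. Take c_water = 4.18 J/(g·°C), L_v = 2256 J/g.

Net heat exchanged in the isolated system is zero:
steam→water at 100 °C releases m L_v = 38.14·2256 = 86044; condensed water 100 °C→T: 159.43(T − 100); original water: 2058.6(T − 6.774)
2218.1 T = 86044 + 15943 + 13945 = 115932
T ≈ 52.27 °C — below 100 °C, confirming all the steam condensed.

T_f ≈ 52.3 °C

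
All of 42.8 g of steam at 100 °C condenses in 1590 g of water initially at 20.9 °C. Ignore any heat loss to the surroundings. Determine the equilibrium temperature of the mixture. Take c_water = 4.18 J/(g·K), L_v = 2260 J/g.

Energy balance with sensible and latent terms:
steam→water at 100 °C releases m L_v = 42.8·2260 = 96728
  condensate cools 100→T: 42.8·4.18·(T − 100) = 178.9(T − 100)
  original water: 6646.2(T − 20.9)
6825.1 T = 96728 + 17890 + 138906 = 253524
T ≈ 37.15 °C (< 100 °C, so full condensation is consistent).

T_f ≈ 37.1 °C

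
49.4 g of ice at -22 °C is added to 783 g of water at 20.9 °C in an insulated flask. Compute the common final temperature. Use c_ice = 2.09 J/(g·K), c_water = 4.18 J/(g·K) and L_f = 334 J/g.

T_f ≈ 14.3 °C

Energy conservation, ΣQ = 0:
ice -22→0 °C: 49.4×2.09×22 = 2271.4
  melt ice: 49.4×334 = 16500
  warm the meltwater: 206.49 T
  water: 3272.9(T − 20.9)
3479.4 T = 68404 − 18771 = 49633
T ≈ 14.26 °C (positive, so assuming full melt was valid).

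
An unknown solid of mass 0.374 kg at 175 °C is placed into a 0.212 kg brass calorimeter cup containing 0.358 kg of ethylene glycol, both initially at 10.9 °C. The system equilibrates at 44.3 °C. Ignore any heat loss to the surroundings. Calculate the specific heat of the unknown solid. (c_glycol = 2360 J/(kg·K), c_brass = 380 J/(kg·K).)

c ≈ 632 J/(kg·K)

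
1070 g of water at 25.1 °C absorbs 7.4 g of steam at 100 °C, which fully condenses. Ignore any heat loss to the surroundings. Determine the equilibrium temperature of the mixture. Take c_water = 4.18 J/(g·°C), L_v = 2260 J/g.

Let T be the final temperature. ΣQ_i = 0:
steam→water at 100 °C releases m L_v = 7.4·2260 = 16724
  condensate cools 100→T: 7.4·4.18·(T − 100) = 30.93(T − 100)
  original water: 4472.6(T − 25.1)
4503.5 T = 16724 + 3093.2 + 112262 = 132079
T ≈ 29.33 °C (< 100 °C, so full condensation is consistent).

T_f ≈ 29.3 °C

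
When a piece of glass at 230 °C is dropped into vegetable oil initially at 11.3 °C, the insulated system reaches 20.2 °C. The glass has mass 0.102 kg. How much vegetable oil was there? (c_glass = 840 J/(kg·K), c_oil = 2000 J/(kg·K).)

|Q_glass| = |Q_oil|:
0.102×840×(230 − 20.2) = m×2000×(20.2 − 11.3)
17800 m = 17976  ⇒  m ≈ 1.01 kg

m ≈ 1.01 kg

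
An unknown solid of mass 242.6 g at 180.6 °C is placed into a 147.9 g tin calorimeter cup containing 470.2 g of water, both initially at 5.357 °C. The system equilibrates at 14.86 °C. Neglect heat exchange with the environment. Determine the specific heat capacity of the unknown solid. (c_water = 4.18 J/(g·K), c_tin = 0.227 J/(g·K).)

c ≈ 0.472 J/(g·K)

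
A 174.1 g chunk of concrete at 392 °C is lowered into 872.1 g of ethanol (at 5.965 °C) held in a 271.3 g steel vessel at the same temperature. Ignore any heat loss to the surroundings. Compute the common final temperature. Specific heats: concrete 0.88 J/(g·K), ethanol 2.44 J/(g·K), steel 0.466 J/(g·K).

T_f ≈ 30.5 °C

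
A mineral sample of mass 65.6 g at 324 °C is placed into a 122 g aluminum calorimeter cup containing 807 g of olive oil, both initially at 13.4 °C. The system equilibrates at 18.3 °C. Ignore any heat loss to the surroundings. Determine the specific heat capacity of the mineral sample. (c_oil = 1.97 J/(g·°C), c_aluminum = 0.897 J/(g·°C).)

c ≈ 0.415 J/(g·°C)

Let T be the final temperature. ΣQ_i = 0:
65.6×c×(18.3 − 324) + 807×1.97×(18.3 − 13.4) + 122×0.897×(18.3 − 13.4) = 0
-20054 c = -8326.2
c = -8326.2/-20054 ≈ 0.4152 J/(g·°C)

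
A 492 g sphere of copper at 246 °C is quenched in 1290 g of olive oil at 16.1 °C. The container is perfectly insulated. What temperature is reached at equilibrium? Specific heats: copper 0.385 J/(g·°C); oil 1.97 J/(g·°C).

T_f ≈ 32.0 °C

With ΣQ=0 the equilibrium temperature is the m·c-weighted mean:
T_f = (189.42×246 + 2541.3×16.1) / (189.42 + 2541.3)
    = 87512 / 2730.7 ≈ 32.05 °C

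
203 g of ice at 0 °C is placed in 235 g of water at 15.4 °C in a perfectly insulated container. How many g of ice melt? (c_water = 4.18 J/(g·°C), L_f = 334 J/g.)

Water can give up m c ΔT = 235×4.18×15.4 = 15127 J before reaching 0 °C.
To melt every bit of ice: 203×334 = 67802 J.
That's not enough to melt it all — equilibrium is at 0 °C with ice remaining.
Mass melted = 15127/334 ≈ 45.29 g.

m_melted ≈ 45.3 g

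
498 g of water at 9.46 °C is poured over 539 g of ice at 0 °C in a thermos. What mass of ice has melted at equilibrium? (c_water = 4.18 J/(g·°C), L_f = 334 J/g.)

m_melted ≈ 59 g

Water can give up m c ΔT = 498×4.18×9.46 = 19692 J before reaching 0 °C.
To melt every bit of ice: 539×334 = 180026 J.
That's not enough to melt it all — equilibrium is at 0 °C with ice remaining.
m_melt = 19692 / L_f = 58.96 g.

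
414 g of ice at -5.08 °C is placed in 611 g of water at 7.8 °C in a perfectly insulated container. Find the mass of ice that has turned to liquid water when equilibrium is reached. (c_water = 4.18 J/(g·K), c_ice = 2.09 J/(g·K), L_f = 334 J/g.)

m_melted ≈ 46.5 g

Heat available from the water dropping to 0 °C: 611×4.18×7.8 = 19921 J.
Warming the ice to 0 °C takes 414×2.09×5.08 = 4395.5 J, leaving 15526 J for melting.
To melt every bit of ice: 414×334 = 138276 J.
15526 J < 138276 J, so only part of the ice melts and the system sits at 0 °C.
m_melt = 15526 / L_f = 46.48 g.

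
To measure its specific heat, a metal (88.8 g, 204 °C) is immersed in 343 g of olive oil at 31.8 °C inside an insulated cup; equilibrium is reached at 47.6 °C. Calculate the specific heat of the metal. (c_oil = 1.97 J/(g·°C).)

c ≈ 0.769 J/(g·°C)

Heat lost by the metal = heat gained by the oil:
88.8×c×(204 − 47.6) = 343×1.97×(47.6 − 31.8)
13888 c = 10676  ⇒  c ≈ 0.7687 J/(g·°C)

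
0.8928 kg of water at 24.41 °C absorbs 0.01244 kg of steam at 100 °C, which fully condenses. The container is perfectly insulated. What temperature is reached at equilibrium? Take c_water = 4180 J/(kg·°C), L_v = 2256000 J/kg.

T_f ≈ 32.9 °C

Energy conservation, ΣQ = 0:
steam→water at 100 °C releases m L_v = 0.01244×2256000 = 28065; condensed water 100 °C→T: 52(T − 100); original water: 3731.9(T − 24.41)
3783.9 T = 28065 + 5199.9 + 91096 = 124360
T ≈ 32.87 °C, under the boiling point, so the assumption holds.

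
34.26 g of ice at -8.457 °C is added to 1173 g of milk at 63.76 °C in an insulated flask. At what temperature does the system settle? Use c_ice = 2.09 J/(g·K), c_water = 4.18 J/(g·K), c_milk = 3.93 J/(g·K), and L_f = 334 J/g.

T_f ≈ 59.3 °C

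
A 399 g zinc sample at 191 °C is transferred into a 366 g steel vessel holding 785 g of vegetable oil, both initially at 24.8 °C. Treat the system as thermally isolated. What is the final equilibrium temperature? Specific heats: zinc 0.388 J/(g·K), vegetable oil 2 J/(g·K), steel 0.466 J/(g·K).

With ΣQ=0 the equilibrium temperature is the m·c-weighted mean:
T_f = (154.81×191 + 1570×24.8 + 170.56×24.8) / (154.81 + 1570 + 170.56)
    = 72735 / 1895.4 ≈ 38.38 °C

T_f ≈ 38.4 °C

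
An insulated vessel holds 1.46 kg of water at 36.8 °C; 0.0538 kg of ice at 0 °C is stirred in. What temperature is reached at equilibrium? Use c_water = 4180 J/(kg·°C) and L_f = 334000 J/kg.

Setting the total heat transfer to zero:
fusion: m_ice L_f = 0.0538·334000 = 17969; meltwater 0→T: 0.0538·4180·T = 224.88 T; water: 6102.8(T − 36.8)
6327.7 T = 224583 − 17969 = 206614
T ≈ 32.65 °C (positive, so assuming full melt was valid).

T_f ≈ 32.7 °C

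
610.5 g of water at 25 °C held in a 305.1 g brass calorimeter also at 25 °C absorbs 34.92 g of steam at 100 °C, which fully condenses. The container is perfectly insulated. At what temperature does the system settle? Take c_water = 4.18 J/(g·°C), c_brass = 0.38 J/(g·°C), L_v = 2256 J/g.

T_f ≈ 56.9 °C

Conservation of energy gives ΣQ = 0:
latent heat released on condensation: 34.92·2256 = 78780; condensed water 100 °C→T: 145.97(T − 100); water warms: 610.5·4.18·(T − 25) = 2551.9(T − 25); cup: 115.94(T − 25)
2813.8 T = 78780 + 14597 + 66696 = 160072
T ≈ 56.89 °C, under the boiling point, so the assumption holds.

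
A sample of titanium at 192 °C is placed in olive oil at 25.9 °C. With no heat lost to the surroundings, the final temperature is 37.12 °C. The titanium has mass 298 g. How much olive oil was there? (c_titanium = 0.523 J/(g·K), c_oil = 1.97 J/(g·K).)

m ≈ 1090 g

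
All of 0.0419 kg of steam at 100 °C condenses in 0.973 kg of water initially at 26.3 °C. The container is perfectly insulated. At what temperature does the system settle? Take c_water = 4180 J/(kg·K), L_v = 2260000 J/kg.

Let T be the final temperature. ΣQ_i = 0:
latent heat released on condensation: 0.0419×2260000 = 94694; condensed water 100 °C→T: 175.14(T − 100); water warms: 0.973×4180×(T − 26.3) = 4067.1(T − 26.3)
4242.3 T = 94694 + 17514 + 106966 = 219174
T ≈ 51.66 °C (< 100 °C, so full condensation is consistent).

T_f ≈ 51.7 °C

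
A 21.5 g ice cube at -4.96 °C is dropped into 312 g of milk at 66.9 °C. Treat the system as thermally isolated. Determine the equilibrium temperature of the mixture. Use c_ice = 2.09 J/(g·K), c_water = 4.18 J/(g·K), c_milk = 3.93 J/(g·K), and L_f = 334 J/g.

T_f ≈ 56.7 °C

Heat gained plus heat lost sum to zero:
warm ice to 0 °C: 21.5·2.09·(0 − (-4.96)) = 222.88
  fusion: m_ice L_f = 21.5·334 = 7181
  meltwater 0→T: 21.5·4.18·T = 89.87 T
  milk: 1226.2(T − 66.9)
1316 T = 82030 − 7403.9 = 74626
T ≈ 56.71 °C. Since T > 0 °C, the all-ice-melts assumption holds.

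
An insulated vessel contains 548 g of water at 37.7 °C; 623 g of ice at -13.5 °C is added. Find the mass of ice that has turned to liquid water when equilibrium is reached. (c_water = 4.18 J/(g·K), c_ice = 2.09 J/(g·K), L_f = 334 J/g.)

m_melted ≈ 206 g

Water can give up m c ΔT = 548×4.18×37.7 = 86357 J before reaching 0 °C.
Of that, 623×2.09×13.5 = 17578 J goes to bring the ice to 0 °C, leaving 68779 J.
To melt every bit of ice: 623×334 = 208082 J.
That's not enough to melt it all — equilibrium is at 0 °C with ice remaining.
Mass melted = 68779/334 ≈ 205.9 g.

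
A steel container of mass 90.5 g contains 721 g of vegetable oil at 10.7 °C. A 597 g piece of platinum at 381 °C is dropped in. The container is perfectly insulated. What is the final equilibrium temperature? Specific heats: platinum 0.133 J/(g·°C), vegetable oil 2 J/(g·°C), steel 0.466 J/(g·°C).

Setting the total heat transfer to zero:
597·0.133·(T − 381) + 721·2·(T − 10.7) + 90.5·0.466·(T − 10.7) = 0
79.4(T − 381) + 1442(T − 10.7) + 42.17(T − 10.7) = 0
(79.4 + 1442 + 42.17) T = 79.4·381 + 1442·10.7 + 42.17·10.7
T = 46132/1563.6 ≈ 29.50 °C

T_f ≈ 29.5 °C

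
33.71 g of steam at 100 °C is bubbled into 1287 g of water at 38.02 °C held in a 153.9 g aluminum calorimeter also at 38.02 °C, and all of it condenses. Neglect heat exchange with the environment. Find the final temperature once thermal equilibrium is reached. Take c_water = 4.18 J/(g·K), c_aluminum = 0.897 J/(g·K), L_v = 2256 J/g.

T_f ≈ 53.0 °C

Conservation of energy gives ΣQ = 0:
latent heat released on condensation: 33.71×2256 = 76050
  condensed water 100 °C→T: 140.91(T − 100)
  water warms: 1287×4.18×(T − 38.02) = 5379.7(T − 38.02)
  cup: 138.05(T − 38.02)
5658.6 T = 76050 + 14091 + 209783 = 299924
T ≈ 53.00 °C (< 100 °C, so full condensation is consistent).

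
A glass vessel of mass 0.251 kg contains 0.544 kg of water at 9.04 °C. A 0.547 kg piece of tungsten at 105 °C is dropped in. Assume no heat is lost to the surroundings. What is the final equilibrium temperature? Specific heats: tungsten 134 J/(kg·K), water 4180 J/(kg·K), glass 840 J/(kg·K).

T_f ≈ 11.8 °C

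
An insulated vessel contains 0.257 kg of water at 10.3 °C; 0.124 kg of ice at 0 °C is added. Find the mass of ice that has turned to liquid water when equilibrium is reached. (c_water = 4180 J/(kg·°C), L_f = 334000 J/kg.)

m_melted ≈ 0.0331 kg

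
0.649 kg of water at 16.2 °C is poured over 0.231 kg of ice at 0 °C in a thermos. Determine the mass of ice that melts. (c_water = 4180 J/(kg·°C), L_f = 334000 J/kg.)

Heat available from the water dropping to 0 °C: 0.649×4180×16.2 = 43948 J.
Melting all 0.231 kg of ice would need 0.231×334000 = 77154 J.
Since 43948 < 77154 J, not all the ice melts; equilibrium is at 0 °C.
Mass melted = 43948/334000 ≈ 0.1316 kg.

m_melted ≈ 0.132 kg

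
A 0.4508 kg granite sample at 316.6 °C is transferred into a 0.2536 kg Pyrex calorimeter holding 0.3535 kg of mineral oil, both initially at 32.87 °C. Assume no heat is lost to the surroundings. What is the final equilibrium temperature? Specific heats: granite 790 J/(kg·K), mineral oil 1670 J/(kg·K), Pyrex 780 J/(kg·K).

T_f ≈ 121.2 °C

Conservation of energy gives ΣQ = 0:
0.4508×790×(T − 316.6) + 0.3535×1670×(T − 32.87) + 0.2536×780×(T − 32.87) = 0
1144.3 T = 138658
T = 138658 / 1144.3 = 121 °C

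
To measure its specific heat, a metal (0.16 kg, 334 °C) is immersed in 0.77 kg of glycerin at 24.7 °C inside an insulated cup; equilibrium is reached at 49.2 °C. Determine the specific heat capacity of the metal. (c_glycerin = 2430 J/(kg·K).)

c ≈ 1010 J/(kg·K)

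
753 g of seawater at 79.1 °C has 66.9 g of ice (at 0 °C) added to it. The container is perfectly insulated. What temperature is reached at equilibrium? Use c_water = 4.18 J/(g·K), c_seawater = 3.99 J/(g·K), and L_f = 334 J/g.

T_f ≈ 65.6 °C

Energy balance with sensible and latent terms:
latent heat to melt: 66.9·334 = 22345; warm the meltwater: 279.64 T; seawater cools: 753·3.99·(T − 79.1) = 3004.5(T − 79.1)
3284.1 T = 237654 − 22345 = 215309
T ≈ 65.56 °C — above 0 °C, consistent with complete melting.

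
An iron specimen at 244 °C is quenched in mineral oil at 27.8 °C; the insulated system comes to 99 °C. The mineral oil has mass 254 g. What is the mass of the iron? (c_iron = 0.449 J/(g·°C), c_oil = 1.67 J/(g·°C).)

Heat lost by the iron = heat gained by the oil:
m×0.449×(244 − 99) = 254×1.67×(99 − 27.8)
65.11 m = 30202  ⇒  m ≈ 463.9 g

m ≈ 464 g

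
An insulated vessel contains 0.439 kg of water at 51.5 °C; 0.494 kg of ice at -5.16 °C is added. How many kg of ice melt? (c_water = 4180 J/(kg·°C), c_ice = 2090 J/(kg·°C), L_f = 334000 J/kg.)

m_melted ≈ 0.267 kg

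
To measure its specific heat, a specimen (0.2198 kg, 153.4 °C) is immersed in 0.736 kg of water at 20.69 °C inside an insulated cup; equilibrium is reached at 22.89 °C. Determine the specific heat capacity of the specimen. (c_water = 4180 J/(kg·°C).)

c ≈ 236 J/(kg·°C)

Net heat exchanged in the isolated system is zero:
0.2198×c×(22.89 − 153.4) + 0.736×4180×(22.89 − 20.69) = 0
-28.69 c = -6768.3
c = -6768.3/-28.69 ≈ 235.9 J/(kg·°C)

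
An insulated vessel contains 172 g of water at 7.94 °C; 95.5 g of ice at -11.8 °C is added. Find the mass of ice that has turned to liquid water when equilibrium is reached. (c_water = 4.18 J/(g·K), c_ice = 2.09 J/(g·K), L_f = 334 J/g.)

Cooling the water to 0 °C releases 172·4.18·7.94 = 5708.5 J.
Warming the ice to 0 °C takes 95.5·2.09·11.8 = 2355.2 J, leaving 3353.3 J for melting.
Fully melting the ice requires m_ice L_f = 95.5·334 = 31897 J.
3353.3 J < 31897 J, so only part of the ice melts and the system sits at 0 °C.
m_melted·334 = 3353.3  ⇒  m_melted ≈ 10.04 g.

m_melted ≈ 10 g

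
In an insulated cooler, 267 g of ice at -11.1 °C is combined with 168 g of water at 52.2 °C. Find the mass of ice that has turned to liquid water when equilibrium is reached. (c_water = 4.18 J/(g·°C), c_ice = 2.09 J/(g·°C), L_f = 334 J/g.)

m_melted ≈ 91.2 g

Heat available from the water dropping to 0 °C: 168×4.18×52.2 = 36657 J.
Warming the ice to 0 °C takes 267×2.09×11.1 = 6194.1 J, leaving 30463 J for melting.
Fully melting the ice requires m_ice L_f = 267×334 = 89178 J.
That's not enough to melt it all — equilibrium is at 0 °C with ice remaining.
Mass melted = 30463/334 ≈ 91.21 g.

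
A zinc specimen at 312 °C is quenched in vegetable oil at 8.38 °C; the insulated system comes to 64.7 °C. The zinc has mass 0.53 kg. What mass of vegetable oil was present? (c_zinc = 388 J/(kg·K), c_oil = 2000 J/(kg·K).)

Heat lost by the zinc = heat gained by the oil:
0.53×388×(312 − 64.7) = m×2000×(64.7 − 8.38)
112640 m = 50855  ⇒  m ≈ 0.4515 kg

m ≈ 0.451 kg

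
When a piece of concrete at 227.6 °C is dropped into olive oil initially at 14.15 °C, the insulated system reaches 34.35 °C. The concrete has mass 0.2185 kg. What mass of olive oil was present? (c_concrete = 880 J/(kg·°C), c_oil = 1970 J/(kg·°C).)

m ≈ 0.934 kg

|Q_concrete| = |Q_oil|:
0.2185·880·(227.6 − 34.35) = m·1970·(34.35 − 14.15)
39794 m = 37158  ⇒  m ≈ 0.9338 kg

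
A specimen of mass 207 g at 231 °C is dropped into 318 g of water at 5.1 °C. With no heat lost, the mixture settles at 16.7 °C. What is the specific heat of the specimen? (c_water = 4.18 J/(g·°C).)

m_s c (T_s − T_f) = m_water c_water (T_f − T_0):
207×c×(231 − 16.7) = 318×4.18×(16.7 − 5.1)
44360 c = 15419  ⇒  c ≈ 0.3476 J/(g·°C)

c ≈ 0.348 J/(g·°C)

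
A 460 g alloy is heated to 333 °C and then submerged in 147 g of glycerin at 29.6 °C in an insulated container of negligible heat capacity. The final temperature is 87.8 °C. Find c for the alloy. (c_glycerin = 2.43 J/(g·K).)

m_s c (T_s − T_f) = m_glycerin c_glycerin (T_f − T_0):
460×c×(333 − 87.8) = 147×2.43×(87.8 − 29.6)
112792 c = 20790  ⇒  c ≈ 0.1843 J/(g·K)

c ≈ 0.184 J/(g·K)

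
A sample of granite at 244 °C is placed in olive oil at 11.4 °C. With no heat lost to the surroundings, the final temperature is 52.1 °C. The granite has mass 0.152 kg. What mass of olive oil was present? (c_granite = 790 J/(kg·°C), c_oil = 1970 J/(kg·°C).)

m ≈ 0.287 kg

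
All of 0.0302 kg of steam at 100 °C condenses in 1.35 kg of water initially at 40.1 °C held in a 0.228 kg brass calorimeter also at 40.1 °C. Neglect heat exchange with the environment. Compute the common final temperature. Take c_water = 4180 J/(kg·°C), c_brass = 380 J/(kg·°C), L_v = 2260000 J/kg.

Setting the total heat transfer to zero:
latent heat released on condensation: 0.0302×2260000 = 68252; condensed water 100 °C→T: 126.24(T − 100); original water: 5643(T − 40.1); cup: 86.64(T − 40.1)
5855.9 T = 68252 + 12624 + 229759 = 310634
T ≈ 53.05 °C (< 100 °C, so full condensation is consistent).

T_f ≈ 53.0 °C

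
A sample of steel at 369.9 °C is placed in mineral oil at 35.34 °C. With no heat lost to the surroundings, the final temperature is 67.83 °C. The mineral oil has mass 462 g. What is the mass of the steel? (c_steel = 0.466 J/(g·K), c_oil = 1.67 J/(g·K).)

m ≈ 178 g

Net heat exchanged in the isolated system is zero:
m×0.466×(67.83 − 369.9) + 462×1.67×(67.83 − 35.34) = 0
-140.76 m = -25067
m = -25067/-140.76 ≈ 178.1 g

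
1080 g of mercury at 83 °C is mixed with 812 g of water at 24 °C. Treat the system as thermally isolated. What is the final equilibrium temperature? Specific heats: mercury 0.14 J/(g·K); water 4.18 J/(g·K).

Taking heat into each body as positive, Σ m c ΔT = 0:
1080*0.14*(T − 83) + 812*4.18*(T − 24) = 0
3545.4 T = 94009
T = 94009/3545.4 ≈ 26.52 °C

T_f ≈ 26.5 °C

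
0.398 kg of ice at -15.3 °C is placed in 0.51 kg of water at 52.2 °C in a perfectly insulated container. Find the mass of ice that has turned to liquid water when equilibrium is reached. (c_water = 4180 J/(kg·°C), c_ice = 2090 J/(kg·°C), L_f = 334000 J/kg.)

m_melted ≈ 0.295 kg

Cooling the water to 0 °C releases 0.51·4180·52.2 = 111280 J.
Of that, 0.398·2090·15.3 = 12727 J goes to bring the ice to 0 °C, leaving 98553 J.
Fully melting the ice requires m_ice L_f = 0.398·334000 = 132932 J.
98553 J < 132932 J, so only part of the ice melts and the system sits at 0 °C.
m_melted·334000 = 98553  ⇒  m_melted ≈ 0.2951 kg.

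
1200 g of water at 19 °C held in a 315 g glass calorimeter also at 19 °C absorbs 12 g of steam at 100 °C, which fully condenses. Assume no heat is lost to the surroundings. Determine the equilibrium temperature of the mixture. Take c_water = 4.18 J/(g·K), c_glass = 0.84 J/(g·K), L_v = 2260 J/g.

T_f ≈ 24.8 °C

Net heat exchanged in the isolated system is zero:
steam→water at 100 °C releases m L_v = 12·2260 = 27120
  condensate cools 100→T: 12·4.18·(T − 100) = 50.16(T − 100)
  water warms: 1200·4.18·(T − 19) = 5016(T − 19)
  glass cup: 315·0.84·(T − 19) = 264.6(T − 19)
5330.8 T = 27120 + 5016 + 100331 = 132467
T ≈ 24.85 °C — below 100 °C, confirming all the steam condensed.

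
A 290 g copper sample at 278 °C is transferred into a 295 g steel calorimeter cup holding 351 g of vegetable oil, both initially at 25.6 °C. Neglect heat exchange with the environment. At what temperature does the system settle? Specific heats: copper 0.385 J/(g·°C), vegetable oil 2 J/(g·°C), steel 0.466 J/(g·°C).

T_f ≈ 55.2 °C

Setting the total heat transfer to zero:
290·0.385·(T − 278) + 351·2·(T − 25.6) + 295·0.466·(T − 25.6) = 0
(111.65 + 702 + 137.47) T = 111.65·278 + 702·25.6 + 137.47·25.6
T = 52529 / 951.12 = 55.2 °C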